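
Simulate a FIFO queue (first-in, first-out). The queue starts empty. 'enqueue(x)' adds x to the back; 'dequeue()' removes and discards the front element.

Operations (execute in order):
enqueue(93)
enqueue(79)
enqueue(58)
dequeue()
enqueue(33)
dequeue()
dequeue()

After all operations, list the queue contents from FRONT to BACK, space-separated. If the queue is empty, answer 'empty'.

Answer: 33

Derivation:
enqueue(93): [93]
enqueue(79): [93, 79]
enqueue(58): [93, 79, 58]
dequeue(): [79, 58]
enqueue(33): [79, 58, 33]
dequeue(): [58, 33]
dequeue(): [33]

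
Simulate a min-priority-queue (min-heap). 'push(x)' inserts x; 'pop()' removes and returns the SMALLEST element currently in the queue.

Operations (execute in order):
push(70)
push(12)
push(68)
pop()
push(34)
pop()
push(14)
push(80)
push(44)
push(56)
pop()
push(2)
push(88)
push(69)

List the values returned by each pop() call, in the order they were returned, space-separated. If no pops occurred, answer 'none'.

Answer: 12 34 14

Derivation:
push(70): heap contents = [70]
push(12): heap contents = [12, 70]
push(68): heap contents = [12, 68, 70]
pop() → 12: heap contents = [68, 70]
push(34): heap contents = [34, 68, 70]
pop() → 34: heap contents = [68, 70]
push(14): heap contents = [14, 68, 70]
push(80): heap contents = [14, 68, 70, 80]
push(44): heap contents = [14, 44, 68, 70, 80]
push(56): heap contents = [14, 44, 56, 68, 70, 80]
pop() → 14: heap contents = [44, 56, 68, 70, 80]
push(2): heap contents = [2, 44, 56, 68, 70, 80]
push(88): heap contents = [2, 44, 56, 68, 70, 80, 88]
push(69): heap contents = [2, 44, 56, 68, 69, 70, 80, 88]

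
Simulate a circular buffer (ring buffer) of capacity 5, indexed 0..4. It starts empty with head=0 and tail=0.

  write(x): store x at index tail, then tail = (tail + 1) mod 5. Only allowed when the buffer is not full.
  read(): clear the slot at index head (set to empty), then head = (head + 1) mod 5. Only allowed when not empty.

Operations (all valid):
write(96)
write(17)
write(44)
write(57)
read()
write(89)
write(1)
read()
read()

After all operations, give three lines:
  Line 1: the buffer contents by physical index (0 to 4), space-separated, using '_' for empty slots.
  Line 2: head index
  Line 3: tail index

Answer: 1 _ _ 57 89
3
1

Derivation:
write(96): buf=[96 _ _ _ _], head=0, tail=1, size=1
write(17): buf=[96 17 _ _ _], head=0, tail=2, size=2
write(44): buf=[96 17 44 _ _], head=0, tail=3, size=3
write(57): buf=[96 17 44 57 _], head=0, tail=4, size=4
read(): buf=[_ 17 44 57 _], head=1, tail=4, size=3
write(89): buf=[_ 17 44 57 89], head=1, tail=0, size=4
write(1): buf=[1 17 44 57 89], head=1, tail=1, size=5
read(): buf=[1 _ 44 57 89], head=2, tail=1, size=4
read(): buf=[1 _ _ 57 89], head=3, tail=1, size=3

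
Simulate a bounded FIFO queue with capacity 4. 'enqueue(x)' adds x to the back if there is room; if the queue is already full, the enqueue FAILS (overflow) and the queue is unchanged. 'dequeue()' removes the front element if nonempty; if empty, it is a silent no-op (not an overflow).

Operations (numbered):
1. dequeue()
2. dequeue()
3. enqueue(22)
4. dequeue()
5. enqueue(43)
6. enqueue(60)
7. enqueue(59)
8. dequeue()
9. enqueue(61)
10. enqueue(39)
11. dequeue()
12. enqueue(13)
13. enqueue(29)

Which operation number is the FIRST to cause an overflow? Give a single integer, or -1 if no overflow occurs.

1. dequeue(): empty, no-op, size=0
2. dequeue(): empty, no-op, size=0
3. enqueue(22): size=1
4. dequeue(): size=0
5. enqueue(43): size=1
6. enqueue(60): size=2
7. enqueue(59): size=3
8. dequeue(): size=2
9. enqueue(61): size=3
10. enqueue(39): size=4
11. dequeue(): size=3
12. enqueue(13): size=4
13. enqueue(29): size=4=cap → OVERFLOW (fail)

Answer: 13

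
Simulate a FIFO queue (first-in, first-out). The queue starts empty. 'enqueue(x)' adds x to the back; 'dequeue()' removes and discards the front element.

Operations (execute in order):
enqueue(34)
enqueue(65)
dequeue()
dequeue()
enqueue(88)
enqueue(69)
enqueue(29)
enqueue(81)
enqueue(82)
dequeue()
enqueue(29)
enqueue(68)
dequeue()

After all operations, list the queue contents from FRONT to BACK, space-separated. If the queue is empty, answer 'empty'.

Answer: 29 81 82 29 68

Derivation:
enqueue(34): [34]
enqueue(65): [34, 65]
dequeue(): [65]
dequeue(): []
enqueue(88): [88]
enqueue(69): [88, 69]
enqueue(29): [88, 69, 29]
enqueue(81): [88, 69, 29, 81]
enqueue(82): [88, 69, 29, 81, 82]
dequeue(): [69, 29, 81, 82]
enqueue(29): [69, 29, 81, 82, 29]
enqueue(68): [69, 29, 81, 82, 29, 68]
dequeue(): [29, 81, 82, 29, 68]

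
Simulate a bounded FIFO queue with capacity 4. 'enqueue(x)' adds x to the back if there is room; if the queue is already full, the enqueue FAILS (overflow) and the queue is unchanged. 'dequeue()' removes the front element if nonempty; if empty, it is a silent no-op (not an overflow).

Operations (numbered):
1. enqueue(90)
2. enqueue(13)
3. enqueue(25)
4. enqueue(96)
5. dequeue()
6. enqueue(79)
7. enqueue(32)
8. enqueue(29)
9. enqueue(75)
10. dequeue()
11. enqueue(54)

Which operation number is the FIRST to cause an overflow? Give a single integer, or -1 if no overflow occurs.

1. enqueue(90): size=1
2. enqueue(13): size=2
3. enqueue(25): size=3
4. enqueue(96): size=4
5. dequeue(): size=3
6. enqueue(79): size=4
7. enqueue(32): size=4=cap → OVERFLOW (fail)
8. enqueue(29): size=4=cap → OVERFLOW (fail)
9. enqueue(75): size=4=cap → OVERFLOW (fail)
10. dequeue(): size=3
11. enqueue(54): size=4

Answer: 7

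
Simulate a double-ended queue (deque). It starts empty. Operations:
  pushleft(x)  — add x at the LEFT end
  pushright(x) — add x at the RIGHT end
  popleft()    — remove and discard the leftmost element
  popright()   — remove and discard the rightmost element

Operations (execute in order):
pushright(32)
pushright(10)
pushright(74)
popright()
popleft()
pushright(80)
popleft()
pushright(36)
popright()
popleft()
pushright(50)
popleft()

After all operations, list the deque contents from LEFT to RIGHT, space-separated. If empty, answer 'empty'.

Answer: empty

Derivation:
pushright(32): [32]
pushright(10): [32, 10]
pushright(74): [32, 10, 74]
popright(): [32, 10]
popleft(): [10]
pushright(80): [10, 80]
popleft(): [80]
pushright(36): [80, 36]
popright(): [80]
popleft(): []
pushright(50): [50]
popleft(): []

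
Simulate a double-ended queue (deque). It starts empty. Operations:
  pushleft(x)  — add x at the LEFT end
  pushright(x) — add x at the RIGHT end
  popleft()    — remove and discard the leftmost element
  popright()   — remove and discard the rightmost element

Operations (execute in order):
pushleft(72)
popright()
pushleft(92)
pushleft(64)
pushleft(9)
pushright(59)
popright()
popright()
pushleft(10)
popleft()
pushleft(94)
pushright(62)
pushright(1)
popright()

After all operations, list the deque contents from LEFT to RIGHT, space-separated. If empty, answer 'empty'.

pushleft(72): [72]
popright(): []
pushleft(92): [92]
pushleft(64): [64, 92]
pushleft(9): [9, 64, 92]
pushright(59): [9, 64, 92, 59]
popright(): [9, 64, 92]
popright(): [9, 64]
pushleft(10): [10, 9, 64]
popleft(): [9, 64]
pushleft(94): [94, 9, 64]
pushright(62): [94, 9, 64, 62]
pushright(1): [94, 9, 64, 62, 1]
popright(): [94, 9, 64, 62]

Answer: 94 9 64 62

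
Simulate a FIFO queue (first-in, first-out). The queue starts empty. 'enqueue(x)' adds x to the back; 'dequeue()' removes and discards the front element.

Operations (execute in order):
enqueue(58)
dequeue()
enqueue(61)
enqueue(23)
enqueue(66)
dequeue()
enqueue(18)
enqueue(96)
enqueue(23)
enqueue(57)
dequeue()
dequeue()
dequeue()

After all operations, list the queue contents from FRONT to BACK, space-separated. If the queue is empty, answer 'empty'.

Answer: 96 23 57

Derivation:
enqueue(58): [58]
dequeue(): []
enqueue(61): [61]
enqueue(23): [61, 23]
enqueue(66): [61, 23, 66]
dequeue(): [23, 66]
enqueue(18): [23, 66, 18]
enqueue(96): [23, 66, 18, 96]
enqueue(23): [23, 66, 18, 96, 23]
enqueue(57): [23, 66, 18, 96, 23, 57]
dequeue(): [66, 18, 96, 23, 57]
dequeue(): [18, 96, 23, 57]
dequeue(): [96, 23, 57]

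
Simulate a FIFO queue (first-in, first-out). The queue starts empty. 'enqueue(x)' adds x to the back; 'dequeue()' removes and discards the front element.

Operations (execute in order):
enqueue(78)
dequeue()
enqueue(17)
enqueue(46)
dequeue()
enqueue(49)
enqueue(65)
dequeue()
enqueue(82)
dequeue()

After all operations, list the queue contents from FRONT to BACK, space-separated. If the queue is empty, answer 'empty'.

enqueue(78): [78]
dequeue(): []
enqueue(17): [17]
enqueue(46): [17, 46]
dequeue(): [46]
enqueue(49): [46, 49]
enqueue(65): [46, 49, 65]
dequeue(): [49, 65]
enqueue(82): [49, 65, 82]
dequeue(): [65, 82]

Answer: 65 82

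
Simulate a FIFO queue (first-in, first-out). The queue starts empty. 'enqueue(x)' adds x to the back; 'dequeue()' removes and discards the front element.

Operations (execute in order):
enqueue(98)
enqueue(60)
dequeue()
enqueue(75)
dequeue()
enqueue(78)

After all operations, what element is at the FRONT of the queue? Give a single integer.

enqueue(98): queue = [98]
enqueue(60): queue = [98, 60]
dequeue(): queue = [60]
enqueue(75): queue = [60, 75]
dequeue(): queue = [75]
enqueue(78): queue = [75, 78]

Answer: 75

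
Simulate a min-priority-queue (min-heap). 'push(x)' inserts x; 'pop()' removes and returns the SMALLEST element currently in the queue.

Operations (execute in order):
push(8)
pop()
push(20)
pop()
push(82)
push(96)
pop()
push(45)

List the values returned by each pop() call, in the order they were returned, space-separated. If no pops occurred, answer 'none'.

Answer: 8 20 82

Derivation:
push(8): heap contents = [8]
pop() → 8: heap contents = []
push(20): heap contents = [20]
pop() → 20: heap contents = []
push(82): heap contents = [82]
push(96): heap contents = [82, 96]
pop() → 82: heap contents = [96]
push(45): heap contents = [45, 96]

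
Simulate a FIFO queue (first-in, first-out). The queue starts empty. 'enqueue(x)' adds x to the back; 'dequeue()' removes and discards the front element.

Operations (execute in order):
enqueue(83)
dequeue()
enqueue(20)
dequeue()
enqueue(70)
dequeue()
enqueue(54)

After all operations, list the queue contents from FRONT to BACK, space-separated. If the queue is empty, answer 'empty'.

enqueue(83): [83]
dequeue(): []
enqueue(20): [20]
dequeue(): []
enqueue(70): [70]
dequeue(): []
enqueue(54): [54]

Answer: 54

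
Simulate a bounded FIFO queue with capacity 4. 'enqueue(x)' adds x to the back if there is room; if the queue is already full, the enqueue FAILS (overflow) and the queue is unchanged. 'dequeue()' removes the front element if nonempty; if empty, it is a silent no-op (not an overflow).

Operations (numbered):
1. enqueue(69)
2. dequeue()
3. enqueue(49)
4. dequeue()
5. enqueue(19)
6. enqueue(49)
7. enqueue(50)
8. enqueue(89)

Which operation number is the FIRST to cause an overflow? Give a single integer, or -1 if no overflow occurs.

1. enqueue(69): size=1
2. dequeue(): size=0
3. enqueue(49): size=1
4. dequeue(): size=0
5. enqueue(19): size=1
6. enqueue(49): size=2
7. enqueue(50): size=3
8. enqueue(89): size=4

Answer: -1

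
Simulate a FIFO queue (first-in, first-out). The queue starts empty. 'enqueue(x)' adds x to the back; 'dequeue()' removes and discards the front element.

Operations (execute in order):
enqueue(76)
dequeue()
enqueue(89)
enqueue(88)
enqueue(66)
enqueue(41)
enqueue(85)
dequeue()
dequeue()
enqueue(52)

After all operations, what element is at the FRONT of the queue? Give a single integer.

Answer: 66

Derivation:
enqueue(76): queue = [76]
dequeue(): queue = []
enqueue(89): queue = [89]
enqueue(88): queue = [89, 88]
enqueue(66): queue = [89, 88, 66]
enqueue(41): queue = [89, 88, 66, 41]
enqueue(85): queue = [89, 88, 66, 41, 85]
dequeue(): queue = [88, 66, 41, 85]
dequeue(): queue = [66, 41, 85]
enqueue(52): queue = [66, 41, 85, 52]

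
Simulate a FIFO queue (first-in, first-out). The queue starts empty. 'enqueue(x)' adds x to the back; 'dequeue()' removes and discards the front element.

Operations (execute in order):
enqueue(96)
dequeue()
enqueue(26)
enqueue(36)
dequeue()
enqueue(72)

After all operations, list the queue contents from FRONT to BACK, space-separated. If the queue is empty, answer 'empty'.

Answer: 36 72

Derivation:
enqueue(96): [96]
dequeue(): []
enqueue(26): [26]
enqueue(36): [26, 36]
dequeue(): [36]
enqueue(72): [36, 72]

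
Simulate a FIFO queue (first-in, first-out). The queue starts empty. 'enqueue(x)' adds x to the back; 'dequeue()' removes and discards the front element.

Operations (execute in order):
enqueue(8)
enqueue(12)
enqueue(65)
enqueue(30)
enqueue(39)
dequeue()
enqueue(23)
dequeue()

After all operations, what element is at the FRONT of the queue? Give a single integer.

enqueue(8): queue = [8]
enqueue(12): queue = [8, 12]
enqueue(65): queue = [8, 12, 65]
enqueue(30): queue = [8, 12, 65, 30]
enqueue(39): queue = [8, 12, 65, 30, 39]
dequeue(): queue = [12, 65, 30, 39]
enqueue(23): queue = [12, 65, 30, 39, 23]
dequeue(): queue = [65, 30, 39, 23]

Answer: 65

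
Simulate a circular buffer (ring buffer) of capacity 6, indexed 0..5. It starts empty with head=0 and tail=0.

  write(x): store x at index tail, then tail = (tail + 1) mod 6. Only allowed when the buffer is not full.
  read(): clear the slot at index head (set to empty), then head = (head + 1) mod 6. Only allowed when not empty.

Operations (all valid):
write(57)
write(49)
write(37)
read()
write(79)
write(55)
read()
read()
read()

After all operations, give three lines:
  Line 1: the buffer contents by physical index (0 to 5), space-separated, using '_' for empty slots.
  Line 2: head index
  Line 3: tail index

write(57): buf=[57 _ _ _ _ _], head=0, tail=1, size=1
write(49): buf=[57 49 _ _ _ _], head=0, tail=2, size=2
write(37): buf=[57 49 37 _ _ _], head=0, tail=3, size=3
read(): buf=[_ 49 37 _ _ _], head=1, tail=3, size=2
write(79): buf=[_ 49 37 79 _ _], head=1, tail=4, size=3
write(55): buf=[_ 49 37 79 55 _], head=1, tail=5, size=4
read(): buf=[_ _ 37 79 55 _], head=2, tail=5, size=3
read(): buf=[_ _ _ 79 55 _], head=3, tail=5, size=2
read(): buf=[_ _ _ _ 55 _], head=4, tail=5, size=1

Answer: _ _ _ _ 55 _
4
5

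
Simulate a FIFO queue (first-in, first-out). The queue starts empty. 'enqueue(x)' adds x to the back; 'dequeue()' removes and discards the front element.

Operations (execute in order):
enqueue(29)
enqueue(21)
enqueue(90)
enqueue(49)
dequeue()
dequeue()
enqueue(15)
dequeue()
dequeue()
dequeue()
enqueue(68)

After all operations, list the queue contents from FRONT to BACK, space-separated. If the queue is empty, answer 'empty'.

Answer: 68

Derivation:
enqueue(29): [29]
enqueue(21): [29, 21]
enqueue(90): [29, 21, 90]
enqueue(49): [29, 21, 90, 49]
dequeue(): [21, 90, 49]
dequeue(): [90, 49]
enqueue(15): [90, 49, 15]
dequeue(): [49, 15]
dequeue(): [15]
dequeue(): []
enqueue(68): [68]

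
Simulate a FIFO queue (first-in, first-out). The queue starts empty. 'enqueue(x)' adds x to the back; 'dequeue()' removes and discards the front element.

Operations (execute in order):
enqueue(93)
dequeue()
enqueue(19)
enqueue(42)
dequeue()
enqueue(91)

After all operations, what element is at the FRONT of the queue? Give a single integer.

enqueue(93): queue = [93]
dequeue(): queue = []
enqueue(19): queue = [19]
enqueue(42): queue = [19, 42]
dequeue(): queue = [42]
enqueue(91): queue = [42, 91]

Answer: 42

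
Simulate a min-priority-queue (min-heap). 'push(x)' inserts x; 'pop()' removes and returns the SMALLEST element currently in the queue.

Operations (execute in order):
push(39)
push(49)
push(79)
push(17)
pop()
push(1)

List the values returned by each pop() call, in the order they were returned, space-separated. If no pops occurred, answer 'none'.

Answer: 17

Derivation:
push(39): heap contents = [39]
push(49): heap contents = [39, 49]
push(79): heap contents = [39, 49, 79]
push(17): heap contents = [17, 39, 49, 79]
pop() → 17: heap contents = [39, 49, 79]
push(1): heap contents = [1, 39, 49, 79]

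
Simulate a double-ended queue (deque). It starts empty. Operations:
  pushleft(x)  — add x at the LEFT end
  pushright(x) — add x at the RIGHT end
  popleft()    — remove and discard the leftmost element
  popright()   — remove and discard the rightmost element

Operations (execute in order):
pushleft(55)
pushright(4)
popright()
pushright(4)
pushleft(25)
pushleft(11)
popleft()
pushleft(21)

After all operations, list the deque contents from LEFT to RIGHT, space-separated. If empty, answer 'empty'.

Answer: 21 25 55 4

Derivation:
pushleft(55): [55]
pushright(4): [55, 4]
popright(): [55]
pushright(4): [55, 4]
pushleft(25): [25, 55, 4]
pushleft(11): [11, 25, 55, 4]
popleft(): [25, 55, 4]
pushleft(21): [21, 25, 55, 4]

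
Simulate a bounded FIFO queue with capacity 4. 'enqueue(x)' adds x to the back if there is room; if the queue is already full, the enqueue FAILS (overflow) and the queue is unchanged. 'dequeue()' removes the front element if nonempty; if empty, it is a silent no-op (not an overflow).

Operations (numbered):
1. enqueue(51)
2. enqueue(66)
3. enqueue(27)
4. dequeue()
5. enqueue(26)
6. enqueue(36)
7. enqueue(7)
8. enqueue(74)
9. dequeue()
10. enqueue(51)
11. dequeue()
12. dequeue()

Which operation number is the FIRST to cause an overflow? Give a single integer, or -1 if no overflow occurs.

1. enqueue(51): size=1
2. enqueue(66): size=2
3. enqueue(27): size=3
4. dequeue(): size=2
5. enqueue(26): size=3
6. enqueue(36): size=4
7. enqueue(7): size=4=cap → OVERFLOW (fail)
8. enqueue(74): size=4=cap → OVERFLOW (fail)
9. dequeue(): size=3
10. enqueue(51): size=4
11. dequeue(): size=3
12. dequeue(): size=2

Answer: 7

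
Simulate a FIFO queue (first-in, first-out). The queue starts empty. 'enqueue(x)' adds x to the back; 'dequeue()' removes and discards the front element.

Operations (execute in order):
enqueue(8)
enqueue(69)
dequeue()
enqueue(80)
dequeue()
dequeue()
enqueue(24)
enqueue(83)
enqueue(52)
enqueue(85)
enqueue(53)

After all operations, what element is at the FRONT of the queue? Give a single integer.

Answer: 24

Derivation:
enqueue(8): queue = [8]
enqueue(69): queue = [8, 69]
dequeue(): queue = [69]
enqueue(80): queue = [69, 80]
dequeue(): queue = [80]
dequeue(): queue = []
enqueue(24): queue = [24]
enqueue(83): queue = [24, 83]
enqueue(52): queue = [24, 83, 52]
enqueue(85): queue = [24, 83, 52, 85]
enqueue(53): queue = [24, 83, 52, 85, 53]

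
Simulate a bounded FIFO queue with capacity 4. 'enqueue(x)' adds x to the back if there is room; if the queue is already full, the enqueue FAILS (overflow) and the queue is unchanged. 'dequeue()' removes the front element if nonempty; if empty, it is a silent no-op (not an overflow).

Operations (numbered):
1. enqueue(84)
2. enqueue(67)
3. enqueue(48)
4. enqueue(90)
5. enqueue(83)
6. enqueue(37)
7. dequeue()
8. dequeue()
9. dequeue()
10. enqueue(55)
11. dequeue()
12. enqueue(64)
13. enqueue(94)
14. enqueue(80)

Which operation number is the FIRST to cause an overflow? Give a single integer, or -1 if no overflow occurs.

Answer: 5

Derivation:
1. enqueue(84): size=1
2. enqueue(67): size=2
3. enqueue(48): size=3
4. enqueue(90): size=4
5. enqueue(83): size=4=cap → OVERFLOW (fail)
6. enqueue(37): size=4=cap → OVERFLOW (fail)
7. dequeue(): size=3
8. dequeue(): size=2
9. dequeue(): size=1
10. enqueue(55): size=2
11. dequeue(): size=1
12. enqueue(64): size=2
13. enqueue(94): size=3
14. enqueue(80): size=4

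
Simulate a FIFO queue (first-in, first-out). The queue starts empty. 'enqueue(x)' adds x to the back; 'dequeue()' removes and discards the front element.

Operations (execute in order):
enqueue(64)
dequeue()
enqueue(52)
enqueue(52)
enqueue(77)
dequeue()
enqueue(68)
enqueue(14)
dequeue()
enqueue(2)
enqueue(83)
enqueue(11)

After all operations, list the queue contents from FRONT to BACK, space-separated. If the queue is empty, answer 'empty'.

Answer: 77 68 14 2 83 11

Derivation:
enqueue(64): [64]
dequeue(): []
enqueue(52): [52]
enqueue(52): [52, 52]
enqueue(77): [52, 52, 77]
dequeue(): [52, 77]
enqueue(68): [52, 77, 68]
enqueue(14): [52, 77, 68, 14]
dequeue(): [77, 68, 14]
enqueue(2): [77, 68, 14, 2]
enqueue(83): [77, 68, 14, 2, 83]
enqueue(11): [77, 68, 14, 2, 83, 11]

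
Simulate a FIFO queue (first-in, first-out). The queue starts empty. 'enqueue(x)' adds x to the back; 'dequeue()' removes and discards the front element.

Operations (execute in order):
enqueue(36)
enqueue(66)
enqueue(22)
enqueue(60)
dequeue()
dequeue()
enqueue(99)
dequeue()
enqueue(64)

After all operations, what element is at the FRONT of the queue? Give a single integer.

Answer: 60

Derivation:
enqueue(36): queue = [36]
enqueue(66): queue = [36, 66]
enqueue(22): queue = [36, 66, 22]
enqueue(60): queue = [36, 66, 22, 60]
dequeue(): queue = [66, 22, 60]
dequeue(): queue = [22, 60]
enqueue(99): queue = [22, 60, 99]
dequeue(): queue = [60, 99]
enqueue(64): queue = [60, 99, 64]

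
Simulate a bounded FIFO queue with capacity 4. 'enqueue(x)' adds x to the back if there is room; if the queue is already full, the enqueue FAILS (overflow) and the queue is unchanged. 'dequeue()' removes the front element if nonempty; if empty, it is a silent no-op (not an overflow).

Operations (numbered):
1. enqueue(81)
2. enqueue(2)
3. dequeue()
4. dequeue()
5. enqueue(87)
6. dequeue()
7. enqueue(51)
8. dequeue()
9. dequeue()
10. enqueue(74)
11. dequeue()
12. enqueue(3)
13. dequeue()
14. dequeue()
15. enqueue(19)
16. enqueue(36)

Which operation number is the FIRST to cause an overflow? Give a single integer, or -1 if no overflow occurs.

Answer: -1

Derivation:
1. enqueue(81): size=1
2. enqueue(2): size=2
3. dequeue(): size=1
4. dequeue(): size=0
5. enqueue(87): size=1
6. dequeue(): size=0
7. enqueue(51): size=1
8. dequeue(): size=0
9. dequeue(): empty, no-op, size=0
10. enqueue(74): size=1
11. dequeue(): size=0
12. enqueue(3): size=1
13. dequeue(): size=0
14. dequeue(): empty, no-op, size=0
15. enqueue(19): size=1
16. enqueue(36): size=2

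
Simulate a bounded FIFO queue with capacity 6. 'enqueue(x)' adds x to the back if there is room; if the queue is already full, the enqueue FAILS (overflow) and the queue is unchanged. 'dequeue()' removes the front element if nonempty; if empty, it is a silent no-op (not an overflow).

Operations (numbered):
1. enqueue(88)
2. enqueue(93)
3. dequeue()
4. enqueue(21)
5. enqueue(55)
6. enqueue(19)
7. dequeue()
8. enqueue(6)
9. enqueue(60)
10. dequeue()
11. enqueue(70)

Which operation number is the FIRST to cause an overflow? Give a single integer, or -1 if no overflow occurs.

1. enqueue(88): size=1
2. enqueue(93): size=2
3. dequeue(): size=1
4. enqueue(21): size=2
5. enqueue(55): size=3
6. enqueue(19): size=4
7. dequeue(): size=3
8. enqueue(6): size=4
9. enqueue(60): size=5
10. dequeue(): size=4
11. enqueue(70): size=5

Answer: -1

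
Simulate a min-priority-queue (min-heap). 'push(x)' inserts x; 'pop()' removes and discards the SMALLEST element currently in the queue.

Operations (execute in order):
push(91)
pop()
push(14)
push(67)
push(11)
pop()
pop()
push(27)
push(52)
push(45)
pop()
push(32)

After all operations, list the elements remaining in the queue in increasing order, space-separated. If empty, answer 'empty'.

Answer: 32 45 52 67

Derivation:
push(91): heap contents = [91]
pop() → 91: heap contents = []
push(14): heap contents = [14]
push(67): heap contents = [14, 67]
push(11): heap contents = [11, 14, 67]
pop() → 11: heap contents = [14, 67]
pop() → 14: heap contents = [67]
push(27): heap contents = [27, 67]
push(52): heap contents = [27, 52, 67]
push(45): heap contents = [27, 45, 52, 67]
pop() → 27: heap contents = [45, 52, 67]
push(32): heap contents = [32, 45, 52, 67]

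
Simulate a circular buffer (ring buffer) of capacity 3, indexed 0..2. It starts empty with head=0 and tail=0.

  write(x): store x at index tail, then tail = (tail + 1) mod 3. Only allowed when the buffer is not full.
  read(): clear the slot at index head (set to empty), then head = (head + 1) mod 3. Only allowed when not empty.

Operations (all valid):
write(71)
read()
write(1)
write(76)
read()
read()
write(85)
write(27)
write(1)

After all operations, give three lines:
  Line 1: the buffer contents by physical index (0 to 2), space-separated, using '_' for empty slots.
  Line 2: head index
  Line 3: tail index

Answer: 85 27 1
0
0

Derivation:
write(71): buf=[71 _ _], head=0, tail=1, size=1
read(): buf=[_ _ _], head=1, tail=1, size=0
write(1): buf=[_ 1 _], head=1, tail=2, size=1
write(76): buf=[_ 1 76], head=1, tail=0, size=2
read(): buf=[_ _ 76], head=2, tail=0, size=1
read(): buf=[_ _ _], head=0, tail=0, size=0
write(85): buf=[85 _ _], head=0, tail=1, size=1
write(27): buf=[85 27 _], head=0, tail=2, size=2
write(1): buf=[85 27 1], head=0, tail=0, size=3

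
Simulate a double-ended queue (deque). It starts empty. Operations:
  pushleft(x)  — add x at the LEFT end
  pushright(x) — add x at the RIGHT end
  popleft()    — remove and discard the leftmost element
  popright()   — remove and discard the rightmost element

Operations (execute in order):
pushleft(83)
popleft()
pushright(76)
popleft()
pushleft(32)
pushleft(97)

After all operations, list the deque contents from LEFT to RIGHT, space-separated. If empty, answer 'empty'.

pushleft(83): [83]
popleft(): []
pushright(76): [76]
popleft(): []
pushleft(32): [32]
pushleft(97): [97, 32]

Answer: 97 32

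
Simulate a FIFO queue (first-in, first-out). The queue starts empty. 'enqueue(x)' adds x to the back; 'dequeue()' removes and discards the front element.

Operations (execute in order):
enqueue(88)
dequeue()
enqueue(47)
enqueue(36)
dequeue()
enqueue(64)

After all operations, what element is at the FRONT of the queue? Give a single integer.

Answer: 36

Derivation:
enqueue(88): queue = [88]
dequeue(): queue = []
enqueue(47): queue = [47]
enqueue(36): queue = [47, 36]
dequeue(): queue = [36]
enqueue(64): queue = [36, 64]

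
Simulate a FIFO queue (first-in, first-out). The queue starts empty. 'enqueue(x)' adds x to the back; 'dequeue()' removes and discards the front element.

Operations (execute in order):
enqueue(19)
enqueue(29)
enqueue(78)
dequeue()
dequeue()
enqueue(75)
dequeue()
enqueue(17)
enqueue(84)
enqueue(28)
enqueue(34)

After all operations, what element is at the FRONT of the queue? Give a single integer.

enqueue(19): queue = [19]
enqueue(29): queue = [19, 29]
enqueue(78): queue = [19, 29, 78]
dequeue(): queue = [29, 78]
dequeue(): queue = [78]
enqueue(75): queue = [78, 75]
dequeue(): queue = [75]
enqueue(17): queue = [75, 17]
enqueue(84): queue = [75, 17, 84]
enqueue(28): queue = [75, 17, 84, 28]
enqueue(34): queue = [75, 17, 84, 28, 34]

Answer: 75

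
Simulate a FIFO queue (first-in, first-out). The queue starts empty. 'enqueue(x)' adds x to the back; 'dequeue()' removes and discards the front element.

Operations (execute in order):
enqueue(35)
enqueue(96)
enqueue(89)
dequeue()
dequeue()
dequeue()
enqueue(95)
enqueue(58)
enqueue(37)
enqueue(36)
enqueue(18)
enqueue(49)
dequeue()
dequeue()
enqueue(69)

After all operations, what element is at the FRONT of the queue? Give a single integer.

Answer: 37

Derivation:
enqueue(35): queue = [35]
enqueue(96): queue = [35, 96]
enqueue(89): queue = [35, 96, 89]
dequeue(): queue = [96, 89]
dequeue(): queue = [89]
dequeue(): queue = []
enqueue(95): queue = [95]
enqueue(58): queue = [95, 58]
enqueue(37): queue = [95, 58, 37]
enqueue(36): queue = [95, 58, 37, 36]
enqueue(18): queue = [95, 58, 37, 36, 18]
enqueue(49): queue = [95, 58, 37, 36, 18, 49]
dequeue(): queue = [58, 37, 36, 18, 49]
dequeue(): queue = [37, 36, 18, 49]
enqueue(69): queue = [37, 36, 18, 49, 69]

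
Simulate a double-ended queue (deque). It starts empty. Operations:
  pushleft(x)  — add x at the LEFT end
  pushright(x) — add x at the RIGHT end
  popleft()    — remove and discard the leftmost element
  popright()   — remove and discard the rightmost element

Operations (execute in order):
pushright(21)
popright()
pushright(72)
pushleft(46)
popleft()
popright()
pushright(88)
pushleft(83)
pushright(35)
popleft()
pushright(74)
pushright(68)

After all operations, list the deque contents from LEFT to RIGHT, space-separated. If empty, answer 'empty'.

Answer: 88 35 74 68

Derivation:
pushright(21): [21]
popright(): []
pushright(72): [72]
pushleft(46): [46, 72]
popleft(): [72]
popright(): []
pushright(88): [88]
pushleft(83): [83, 88]
pushright(35): [83, 88, 35]
popleft(): [88, 35]
pushright(74): [88, 35, 74]
pushright(68): [88, 35, 74, 68]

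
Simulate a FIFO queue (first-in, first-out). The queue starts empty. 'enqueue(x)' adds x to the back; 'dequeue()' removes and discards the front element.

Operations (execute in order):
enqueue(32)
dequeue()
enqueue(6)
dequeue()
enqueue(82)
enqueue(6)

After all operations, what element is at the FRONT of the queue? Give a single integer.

enqueue(32): queue = [32]
dequeue(): queue = []
enqueue(6): queue = [6]
dequeue(): queue = []
enqueue(82): queue = [82]
enqueue(6): queue = [82, 6]

Answer: 82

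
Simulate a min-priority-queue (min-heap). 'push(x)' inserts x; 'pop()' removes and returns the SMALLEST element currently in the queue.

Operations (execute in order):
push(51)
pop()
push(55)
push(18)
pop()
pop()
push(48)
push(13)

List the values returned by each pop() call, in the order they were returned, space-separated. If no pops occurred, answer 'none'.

push(51): heap contents = [51]
pop() → 51: heap contents = []
push(55): heap contents = [55]
push(18): heap contents = [18, 55]
pop() → 18: heap contents = [55]
pop() → 55: heap contents = []
push(48): heap contents = [48]
push(13): heap contents = [13, 48]

Answer: 51 18 55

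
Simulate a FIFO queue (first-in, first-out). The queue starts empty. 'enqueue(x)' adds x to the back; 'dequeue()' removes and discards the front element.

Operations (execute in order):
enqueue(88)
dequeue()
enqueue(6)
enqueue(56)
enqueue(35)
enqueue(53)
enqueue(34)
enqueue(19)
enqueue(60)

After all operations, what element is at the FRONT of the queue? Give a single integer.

Answer: 6

Derivation:
enqueue(88): queue = [88]
dequeue(): queue = []
enqueue(6): queue = [6]
enqueue(56): queue = [6, 56]
enqueue(35): queue = [6, 56, 35]
enqueue(53): queue = [6, 56, 35, 53]
enqueue(34): queue = [6, 56, 35, 53, 34]
enqueue(19): queue = [6, 56, 35, 53, 34, 19]
enqueue(60): queue = [6, 56, 35, 53, 34, 19, 60]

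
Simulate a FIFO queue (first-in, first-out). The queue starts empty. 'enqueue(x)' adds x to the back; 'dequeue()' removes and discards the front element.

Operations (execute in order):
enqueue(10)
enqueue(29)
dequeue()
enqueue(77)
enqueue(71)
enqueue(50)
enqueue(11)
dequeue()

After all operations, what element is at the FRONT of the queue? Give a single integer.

enqueue(10): queue = [10]
enqueue(29): queue = [10, 29]
dequeue(): queue = [29]
enqueue(77): queue = [29, 77]
enqueue(71): queue = [29, 77, 71]
enqueue(50): queue = [29, 77, 71, 50]
enqueue(11): queue = [29, 77, 71, 50, 11]
dequeue(): queue = [77, 71, 50, 11]

Answer: 77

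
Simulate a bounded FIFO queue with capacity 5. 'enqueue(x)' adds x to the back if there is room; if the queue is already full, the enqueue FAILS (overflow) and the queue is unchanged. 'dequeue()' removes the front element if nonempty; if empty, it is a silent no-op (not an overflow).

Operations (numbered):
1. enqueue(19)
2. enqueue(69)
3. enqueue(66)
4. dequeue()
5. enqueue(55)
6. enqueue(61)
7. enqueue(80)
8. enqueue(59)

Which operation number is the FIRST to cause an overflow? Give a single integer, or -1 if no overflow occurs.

1. enqueue(19): size=1
2. enqueue(69): size=2
3. enqueue(66): size=3
4. dequeue(): size=2
5. enqueue(55): size=3
6. enqueue(61): size=4
7. enqueue(80): size=5
8. enqueue(59): size=5=cap → OVERFLOW (fail)

Answer: 8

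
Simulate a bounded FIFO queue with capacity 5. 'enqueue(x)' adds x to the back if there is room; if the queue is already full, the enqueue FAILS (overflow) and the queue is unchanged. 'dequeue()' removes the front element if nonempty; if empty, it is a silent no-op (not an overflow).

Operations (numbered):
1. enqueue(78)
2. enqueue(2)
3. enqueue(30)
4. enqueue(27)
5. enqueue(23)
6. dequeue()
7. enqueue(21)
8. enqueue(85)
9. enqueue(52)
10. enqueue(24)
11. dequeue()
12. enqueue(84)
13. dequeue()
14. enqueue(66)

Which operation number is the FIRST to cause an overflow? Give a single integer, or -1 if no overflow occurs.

Answer: 8

Derivation:
1. enqueue(78): size=1
2. enqueue(2): size=2
3. enqueue(30): size=3
4. enqueue(27): size=4
5. enqueue(23): size=5
6. dequeue(): size=4
7. enqueue(21): size=5
8. enqueue(85): size=5=cap → OVERFLOW (fail)
9. enqueue(52): size=5=cap → OVERFLOW (fail)
10. enqueue(24): size=5=cap → OVERFLOW (fail)
11. dequeue(): size=4
12. enqueue(84): size=5
13. dequeue(): size=4
14. enqueue(66): size=5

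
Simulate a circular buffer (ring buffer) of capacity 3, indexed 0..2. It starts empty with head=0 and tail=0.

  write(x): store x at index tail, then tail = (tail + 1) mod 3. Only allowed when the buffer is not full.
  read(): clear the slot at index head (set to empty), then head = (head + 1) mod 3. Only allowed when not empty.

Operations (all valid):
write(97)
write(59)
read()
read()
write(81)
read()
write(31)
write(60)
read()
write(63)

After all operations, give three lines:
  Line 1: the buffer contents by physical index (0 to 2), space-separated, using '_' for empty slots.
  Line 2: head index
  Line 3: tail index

Answer: _ 60 63
1
0

Derivation:
write(97): buf=[97 _ _], head=0, tail=1, size=1
write(59): buf=[97 59 _], head=0, tail=2, size=2
read(): buf=[_ 59 _], head=1, tail=2, size=1
read(): buf=[_ _ _], head=2, tail=2, size=0
write(81): buf=[_ _ 81], head=2, tail=0, size=1
read(): buf=[_ _ _], head=0, tail=0, size=0
write(31): buf=[31 _ _], head=0, tail=1, size=1
write(60): buf=[31 60 _], head=0, tail=2, size=2
read(): buf=[_ 60 _], head=1, tail=2, size=1
write(63): buf=[_ 60 63], head=1, tail=0, size=2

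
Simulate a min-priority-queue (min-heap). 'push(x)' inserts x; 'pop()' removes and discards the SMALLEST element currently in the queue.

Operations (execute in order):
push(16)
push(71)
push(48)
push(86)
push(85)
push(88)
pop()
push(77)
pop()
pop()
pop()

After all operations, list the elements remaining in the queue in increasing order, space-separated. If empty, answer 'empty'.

Answer: 85 86 88

Derivation:
push(16): heap contents = [16]
push(71): heap contents = [16, 71]
push(48): heap contents = [16, 48, 71]
push(86): heap contents = [16, 48, 71, 86]
push(85): heap contents = [16, 48, 71, 85, 86]
push(88): heap contents = [16, 48, 71, 85, 86, 88]
pop() → 16: heap contents = [48, 71, 85, 86, 88]
push(77): heap contents = [48, 71, 77, 85, 86, 88]
pop() → 48: heap contents = [71, 77, 85, 86, 88]
pop() → 71: heap contents = [77, 85, 86, 88]
pop() → 77: heap contents = [85, 86, 88]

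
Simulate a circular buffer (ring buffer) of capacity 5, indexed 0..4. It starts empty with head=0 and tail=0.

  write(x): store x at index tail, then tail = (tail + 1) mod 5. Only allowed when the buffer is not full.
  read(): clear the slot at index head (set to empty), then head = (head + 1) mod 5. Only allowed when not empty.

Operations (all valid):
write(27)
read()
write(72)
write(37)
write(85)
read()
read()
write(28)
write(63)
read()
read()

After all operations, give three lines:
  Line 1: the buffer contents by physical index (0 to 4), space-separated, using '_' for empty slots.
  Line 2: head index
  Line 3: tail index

Answer: 63 _ _ _ _
0
1

Derivation:
write(27): buf=[27 _ _ _ _], head=0, tail=1, size=1
read(): buf=[_ _ _ _ _], head=1, tail=1, size=0
write(72): buf=[_ 72 _ _ _], head=1, tail=2, size=1
write(37): buf=[_ 72 37 _ _], head=1, tail=3, size=2
write(85): buf=[_ 72 37 85 _], head=1, tail=4, size=3
read(): buf=[_ _ 37 85 _], head=2, tail=4, size=2
read(): buf=[_ _ _ 85 _], head=3, tail=4, size=1
write(28): buf=[_ _ _ 85 28], head=3, tail=0, size=2
write(63): buf=[63 _ _ 85 28], head=3, tail=1, size=3
read(): buf=[63 _ _ _ 28], head=4, tail=1, size=2
read(): buf=[63 _ _ _ _], head=0, tail=1, size=1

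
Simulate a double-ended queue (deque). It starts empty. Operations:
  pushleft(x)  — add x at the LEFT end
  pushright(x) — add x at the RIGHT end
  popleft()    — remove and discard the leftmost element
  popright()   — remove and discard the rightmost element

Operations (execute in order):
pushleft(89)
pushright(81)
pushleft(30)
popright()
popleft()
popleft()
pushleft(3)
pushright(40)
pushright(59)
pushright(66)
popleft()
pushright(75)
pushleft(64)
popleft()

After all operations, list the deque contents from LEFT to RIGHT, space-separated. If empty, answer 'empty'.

Answer: 40 59 66 75

Derivation:
pushleft(89): [89]
pushright(81): [89, 81]
pushleft(30): [30, 89, 81]
popright(): [30, 89]
popleft(): [89]
popleft(): []
pushleft(3): [3]
pushright(40): [3, 40]
pushright(59): [3, 40, 59]
pushright(66): [3, 40, 59, 66]
popleft(): [40, 59, 66]
pushright(75): [40, 59, 66, 75]
pushleft(64): [64, 40, 59, 66, 75]
popleft(): [40, 59, 66, 75]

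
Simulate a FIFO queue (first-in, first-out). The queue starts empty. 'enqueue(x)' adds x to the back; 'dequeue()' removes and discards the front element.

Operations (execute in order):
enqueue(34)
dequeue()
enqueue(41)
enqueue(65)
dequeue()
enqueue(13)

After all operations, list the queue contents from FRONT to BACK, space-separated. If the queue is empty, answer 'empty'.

Answer: 65 13

Derivation:
enqueue(34): [34]
dequeue(): []
enqueue(41): [41]
enqueue(65): [41, 65]
dequeue(): [65]
enqueue(13): [65, 13]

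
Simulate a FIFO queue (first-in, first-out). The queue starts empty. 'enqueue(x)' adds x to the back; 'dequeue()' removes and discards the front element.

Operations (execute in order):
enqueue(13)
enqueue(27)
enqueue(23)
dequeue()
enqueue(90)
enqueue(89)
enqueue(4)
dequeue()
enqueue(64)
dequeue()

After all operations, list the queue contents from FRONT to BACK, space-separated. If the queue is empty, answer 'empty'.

Answer: 90 89 4 64

Derivation:
enqueue(13): [13]
enqueue(27): [13, 27]
enqueue(23): [13, 27, 23]
dequeue(): [27, 23]
enqueue(90): [27, 23, 90]
enqueue(89): [27, 23, 90, 89]
enqueue(4): [27, 23, 90, 89, 4]
dequeue(): [23, 90, 89, 4]
enqueue(64): [23, 90, 89, 4, 64]
dequeue(): [90, 89, 4, 64]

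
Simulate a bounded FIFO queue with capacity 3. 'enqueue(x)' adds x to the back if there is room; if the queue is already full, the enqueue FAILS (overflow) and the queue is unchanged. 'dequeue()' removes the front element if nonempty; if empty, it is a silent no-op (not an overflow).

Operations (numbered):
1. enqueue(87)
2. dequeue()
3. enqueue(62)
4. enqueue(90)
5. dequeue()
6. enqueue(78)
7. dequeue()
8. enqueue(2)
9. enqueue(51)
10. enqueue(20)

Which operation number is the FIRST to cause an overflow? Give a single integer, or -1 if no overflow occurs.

1. enqueue(87): size=1
2. dequeue(): size=0
3. enqueue(62): size=1
4. enqueue(90): size=2
5. dequeue(): size=1
6. enqueue(78): size=2
7. dequeue(): size=1
8. enqueue(2): size=2
9. enqueue(51): size=3
10. enqueue(20): size=3=cap → OVERFLOW (fail)

Answer: 10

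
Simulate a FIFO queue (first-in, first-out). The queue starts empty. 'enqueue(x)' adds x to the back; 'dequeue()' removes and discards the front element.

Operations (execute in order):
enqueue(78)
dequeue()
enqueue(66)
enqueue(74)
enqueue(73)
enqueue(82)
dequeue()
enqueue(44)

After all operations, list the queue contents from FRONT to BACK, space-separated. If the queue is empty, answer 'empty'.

Answer: 74 73 82 44

Derivation:
enqueue(78): [78]
dequeue(): []
enqueue(66): [66]
enqueue(74): [66, 74]
enqueue(73): [66, 74, 73]
enqueue(82): [66, 74, 73, 82]
dequeue(): [74, 73, 82]
enqueue(44): [74, 73, 82, 44]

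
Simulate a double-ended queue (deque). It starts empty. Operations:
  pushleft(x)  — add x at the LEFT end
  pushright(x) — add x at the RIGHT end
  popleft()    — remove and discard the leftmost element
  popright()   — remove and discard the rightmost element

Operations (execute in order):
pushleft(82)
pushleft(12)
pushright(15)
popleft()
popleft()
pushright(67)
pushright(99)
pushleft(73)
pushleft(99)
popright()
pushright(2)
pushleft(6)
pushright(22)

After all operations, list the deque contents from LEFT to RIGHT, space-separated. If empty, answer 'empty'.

pushleft(82): [82]
pushleft(12): [12, 82]
pushright(15): [12, 82, 15]
popleft(): [82, 15]
popleft(): [15]
pushright(67): [15, 67]
pushright(99): [15, 67, 99]
pushleft(73): [73, 15, 67, 99]
pushleft(99): [99, 73, 15, 67, 99]
popright(): [99, 73, 15, 67]
pushright(2): [99, 73, 15, 67, 2]
pushleft(6): [6, 99, 73, 15, 67, 2]
pushright(22): [6, 99, 73, 15, 67, 2, 22]

Answer: 6 99 73 15 67 2 22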